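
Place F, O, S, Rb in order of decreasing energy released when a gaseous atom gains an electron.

F, S, O, Rb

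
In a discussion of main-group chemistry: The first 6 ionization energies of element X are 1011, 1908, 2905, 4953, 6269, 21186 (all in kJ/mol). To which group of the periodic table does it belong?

Look for the largest jump between consecutive ionization energies: IE6/IE5 ≈ 3.4, far larger than any earlier ratio.
That jump marks the point where a core electron is being removed. So the atom has 5 valence electrons.
A main-group element with 5 valence electrons is in group 15.

Group 15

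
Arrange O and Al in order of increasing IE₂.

Al < O

After 1 electron has been removed, what remains? O⁺ still has 5 valence electrons; Al⁺ still has 2 valence electrons.
All are still removing valence electrons, so compare the +1 ions as you would atoms: IE_2 generally rises across a period (higher Z_eff) and falls down a group (larger shell), subject to the usual subshell exceptions.
Valence configurations: O⁺ [He]2s²2p³, Al⁺ [Ne]3s².
Approximate IE_2 values (kJ/mol): O 3388, Al 1817.
Hence IE_2: Al < O.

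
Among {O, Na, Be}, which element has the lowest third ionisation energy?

Consider each +2 ion: O²⁺ still has 4 valence electrons; Na²⁺ is already 1 electron into the core; Be²⁺ is the bare [He] core.
Pulling an electron out of a noble-gas core costs far more than removing a remaining valence electron, so Na and Be sit at the high end of IE_3.
The numbers (kJ/mol): O 5300, Na 6910, Be 14849.
Hence IE_3: O < Na < Be.

O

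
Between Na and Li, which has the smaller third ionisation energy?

Na

After 2 electrons have been removed, what remains? Na²⁺ is already 1 electron into the core; Li²⁺ is already 1 electron into the core.
All of these are removing an electron from a noble-gas core or deeper; the smaller core (lower principal quantum number) is held far more tightly, and within a period the higher nuclear charge binds the same core more tightly.
Approximate IE_3 values (kJ/mol): Na 6910, Li 11815.
Putting it together, IE_3: Na < Li.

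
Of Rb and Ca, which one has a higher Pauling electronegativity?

Ca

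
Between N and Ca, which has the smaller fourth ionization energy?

After 3 electrons have been removed, what remains? N³⁺ still has 2 valence electrons; Ca³⁺ is already 1 electron into the core.
Usually core removal costs more than valence removal, but here the competition is close: a tightly held n=2 valence electron can cost more to remove than an n=3 core electron, so the actual values have to decide it.
Tabulated IE_4 (kJ/mol): N 7475, Ca 6491.
Putting it together, IE_4: Ca < N.

Ca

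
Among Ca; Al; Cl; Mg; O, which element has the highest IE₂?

O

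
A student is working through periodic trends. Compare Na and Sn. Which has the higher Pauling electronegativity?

Smaller atoms with higher effective nuclear charge are more electronegative.
Here both period and group differ, so the two effects have to be weighed against each other.
Sn > Na: period and group pull opposite ways; the across-period shift dominates (1.96 vs 0.93).
For reference (Pauling): Na 0.93, Sn 1.96.
So Sn has the higher Pauling electronegativity (Sn > Na).

Sn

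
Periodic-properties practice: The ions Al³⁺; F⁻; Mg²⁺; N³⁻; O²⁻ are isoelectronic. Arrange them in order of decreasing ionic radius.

All of these have 10 electrons, so size is governed by nuclear charge alone: the more protons, the stronger the pull on the same electron cloud, and the smaller the ion.
Nuclear charges: Al³⁺ (Z=13), Mg²⁺ (Z=12), F⁻ (Z=9), O²⁻ (Z=8), N³⁻ (Z=7).
Largest to smallest: N³⁻ > O²⁻ > F⁻ > Mg²⁺ > Al³⁺.

N³⁻ > O²⁻ > F⁻ > Mg²⁺ > Al³⁺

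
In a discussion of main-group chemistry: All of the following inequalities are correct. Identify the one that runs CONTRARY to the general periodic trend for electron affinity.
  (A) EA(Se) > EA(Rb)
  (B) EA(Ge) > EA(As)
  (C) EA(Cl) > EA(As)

(B)

The general trend: electron affinity increases across a period and decreases down a group.
(A) Se (period 4, group 16) vs Rb (period 5, group 1): the stated order agrees with the simple trend.
(B) Ge (period 4, group 14) vs As (period 4, group 15): the stated order contradicts the simple trend.
(C) Cl (period 3, group 17) vs As (period 4, group 15): the stated order agrees with the simple trend.
The exception is (B): adding an electron to As's half-filled 4p³ is unfavourable, so Ge (4p²) has the more exothermic EA.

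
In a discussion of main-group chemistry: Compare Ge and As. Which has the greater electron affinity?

Ge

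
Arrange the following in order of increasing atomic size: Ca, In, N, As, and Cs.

N, As, In, Ca, Cs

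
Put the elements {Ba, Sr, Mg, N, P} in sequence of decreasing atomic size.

Ba, Sr, Mg, P, N

Across a period the added protons contract the valence shell; down a group each new principal shell makes the atom larger.
Here both period and group differ, so the two effects have to be weighed against each other.
P > N: P sits below N in group 15, so the down-group effect alone puts P larger.
Mg > P: both are in period 3; the period trend gives Mg the larger value.
Sr > Mg: they share group 2; the group trend gives Sr the larger value.
Ba > Sr: Ba sits below Sr in group 2, so the down-group effect alone puts Ba larger.
For reference (pm): N 71, Mg 139, P 111, Sr 185, Ba 196.
So from largest to smallest: Ba > Sr > Mg > P > N.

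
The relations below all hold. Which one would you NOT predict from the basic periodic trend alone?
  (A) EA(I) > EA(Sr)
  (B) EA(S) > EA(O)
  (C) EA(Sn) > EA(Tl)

(B)

The general trend: electron affinity increases across a period and decreases down a group.
(A) I (period 5, group 17) vs Sr (period 5, group 2): the stated order agrees with the simple trend.
(B) S (period 3, group 16) vs O (period 2, group 16): the stated order contradicts the simple trend.
(C) Sn (period 5, group 14) vs Tl (period 6, group 13): the stated order agrees with the simple trend.
The exception is (B): the compact 2p subshell of O repels the added electron more than S's larger 3p does.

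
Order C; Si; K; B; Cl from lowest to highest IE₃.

After 2 electrons have been removed, what remains? C²⁺ still has 2 valence electrons; Si²⁺ still has 2 valence electrons; K²⁺ is already 1 electron into the core; B²⁺ still has 1 valence electron; Cl²⁺ still has 5 valence electrons.
Usually core removal costs more than valence removal, but here the competition is close: a tightly held n=2 valence electron can cost more to remove than an n=3 core electron, so the actual values have to decide it.
Valence configurations: C²⁺ [He]2s², Si²⁺ [Ne]3s², B²⁺ [He]2s¹, Cl²⁺ [Ne]3s²3p³.
Approximate IE_3 values (kJ/mol): C 4620, Si 3232, K 4420, B 3660, Cl 3822.
Overall IE_3 order: Si < B < Cl < K < C.

Si < B < Cl < K < C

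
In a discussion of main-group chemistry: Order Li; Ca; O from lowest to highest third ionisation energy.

Ca < O < Li

Consider each +2 ion: Li²⁺ is already 1 electron into the core; Ca²⁺ is the bare [Ar] core; O²⁺ still has 4 valence electrons.
Usually core removal costs more than valence removal, but here the competition is close: a tightly held n=2 valence electron can cost more to remove than an n=3 core electron, so the actual values have to decide it.
Tabulated IE_3 (kJ/mol): Li 11815, Ca 4912, O 5300.
Hence IE_3: Ca < O < Li.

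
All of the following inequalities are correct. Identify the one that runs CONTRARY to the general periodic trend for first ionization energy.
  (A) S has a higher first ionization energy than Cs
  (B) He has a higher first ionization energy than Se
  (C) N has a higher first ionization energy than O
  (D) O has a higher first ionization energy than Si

(C)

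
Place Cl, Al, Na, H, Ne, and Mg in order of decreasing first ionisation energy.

Ne, H, Cl, Mg, Al, Na

IE₁ increases left→right with effective nuclear charge and decreases top→bottom as the valence shell moves farther out.
Here both period and group differ, so the two effects have to be weighed against each other.
Al > Na: Al lies to the right of Na in period 3, so the across-period effect alone puts Al higher.
Mg > Al: this pair runs against the simple trend — see the exception note.
Cl > Mg: Cl lies to the right of Mg in period 3, so the across-period effect alone puts Cl higher.
H > Cl: the two effects oppose for this pair; the down-group effect wins (1312 vs 1251 kJ/mol).
Ne > H: the two effects oppose for this pair; the across-period effect wins (2081 vs 1312 kJ/mol).
Note the exception: Mg has a higher first ionization energy than Al, contrary to the simple trend — Al's single 3p electron is easier to remove than one from Mg's filled 3s².
Approximate values (kJ/mol): H 1312, Ne 2081, Na 496, Mg 738, Al 578, Cl 1251.
So from highest to lowest: Ne > H > Cl > Mg > Al > Na.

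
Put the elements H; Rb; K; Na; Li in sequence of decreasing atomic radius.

Rb > K > Na > Li > H

Radius decreases left→right (rising Z_eff, same n) and increases top→bottom (higher n).
All are in group 1, so atomic radius increases down the group.
So from largest to smallest: Rb > K > Na > Li > H.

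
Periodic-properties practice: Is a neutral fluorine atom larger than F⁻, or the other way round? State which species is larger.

F⁻

Forming F⁻ adds 1 electron to F. More electron–electron repulsion in the same shell, with unchanged nuclear charge, lets the cloud expand.
An anion is larger than its parent atom: F⁻ > F.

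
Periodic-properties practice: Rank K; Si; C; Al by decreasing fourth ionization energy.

Al > C > K > Si

After 3 electrons have been removed, what remains? K³⁺ is already 2 electrons into the core; Si³⁺ still has 1 valence electron; C³⁺ still has 1 valence electron; Al³⁺ is the bare [Ne] core.
Usually core removal costs more than valence removal, but here the competition is close: a tightly held n=2 valence electron can cost more to remove than an n=3 core electron, so the actual values have to decide it.
Valence configurations: Si³⁺ [Ne]3s¹, C³⁺ [He]2s¹.
Approximate IE_4 values (kJ/mol): K 5877, Si 4356, C 6223, Al 11577.
Hence IE_4: Si < K < C < Al.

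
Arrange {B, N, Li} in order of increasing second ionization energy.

B < N < Li

After 1 electron has been removed, what remains? B⁺ still has 2 valence electrons; N⁺ still has 4 valence electrons; Li⁺ is the bare [He] core.
Pulling an electron out of a noble-gas core costs far more than removing a remaining valence electron, so Li sits at the high end of IE_2.
Valence configurations: B⁺ [He]2s², N⁺ [He]2s²2p².
The numbers (kJ/mol): B 2427, N 2856, Li 7298.
Overall IE_2 order: B < N < Li.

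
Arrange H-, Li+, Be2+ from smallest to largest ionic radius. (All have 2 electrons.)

Be2+, Li+, H-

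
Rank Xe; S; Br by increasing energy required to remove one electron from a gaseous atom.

S < Br < Xe

S is in period 3, group 16; Br is in period 4, group 17; Xe is in period 5, group 18.
Across a period the outer electron is held more tightly (higher IE₁); down a group it sits in a higher shell, more shielded, and comes off more easily.
These sit on a diagonal, where the across-period and down-group effects partly cancel.
Br > S: period and group pull opposite ways; the across-period shift dominates (1140 vs 1000 kJ/mol).
Xe > Br: period and group pull opposite ways; the across-period shift dominates (1170 vs 1140 kJ/mol).
For reference (kJ/mol): S 1000, Br 1140, Xe 1170.
So from lowest to highest: S < Br < Xe.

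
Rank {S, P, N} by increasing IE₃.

P < S < N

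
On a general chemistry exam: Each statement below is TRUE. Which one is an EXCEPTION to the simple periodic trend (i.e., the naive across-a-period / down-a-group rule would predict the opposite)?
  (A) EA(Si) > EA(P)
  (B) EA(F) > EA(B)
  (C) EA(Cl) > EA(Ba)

(A)

The general trend: electron affinity increases across a period and decreases down a group.
(A) Si (period 3, group 14) vs P (period 3, group 15): the stated order contradicts the simple trend.
(B) F (period 2, group 17) vs B (period 2, group 13): the stated order agrees with the simple trend.
(C) Cl (period 3, group 17) vs Ba (period 6, group 2): the stated order agrees with the simple trend.
The exception is (A): adding an electron to P's half-filled 3p³ is unfavourable, so Si (3p²) has the more exothermic EA.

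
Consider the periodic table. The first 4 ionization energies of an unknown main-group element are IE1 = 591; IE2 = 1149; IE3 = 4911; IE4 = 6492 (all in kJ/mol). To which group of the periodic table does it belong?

Group 2

Look for the largest jump between consecutive ionization energies: IE3/IE2 ≈ 4.3, far larger than any earlier ratio.
That jump marks the point where a core electron is being removed. So the atom has 2 valence electrons.
A main-group element with 2 valence electrons is in group 2.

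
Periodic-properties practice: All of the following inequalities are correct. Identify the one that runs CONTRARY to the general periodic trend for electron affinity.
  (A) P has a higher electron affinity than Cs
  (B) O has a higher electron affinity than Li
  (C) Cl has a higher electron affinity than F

(C)

The general trend: electron affinity increases across a period and decreases down a group.
(A) P (period 3, group 15) vs Cs (period 6, group 1): the stated order agrees with the simple trend.
(B) O (period 2, group 16) vs Li (period 2, group 1): the stated order agrees with the simple trend.
(C) Cl (period 3, group 17) vs F (period 2, group 17): the stated order contradicts the simple trend.
The exception is (C): F's small 2p subshell makes the incoming electron feel strong e⁻–e⁻ repulsion, so Cl actually releases more energy on gaining an electron.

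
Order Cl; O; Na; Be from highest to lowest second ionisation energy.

After 1 electron has been removed, what remains? Cl⁺ still has 6 valence electrons; O⁺ still has 5 valence electrons; Na⁺ is the bare [Ne] core; Be⁺ still has 1 valence electron.
Pulling an electron out of a noble-gas core costs far more than removing a remaining valence electron, so Na sits at the high end of IE_2.
Valence configurations: Cl⁺ [Ne]3s²3p⁴, O⁺ [He]2s²2p³, Be⁺ [He]2s¹.
Tabulated IE_2 (kJ/mol): Cl 2298, O 3388, Na 4562, Be 1757.
Overall IE_2 order: Be < Cl < O < Na.

Na > O > Cl > Be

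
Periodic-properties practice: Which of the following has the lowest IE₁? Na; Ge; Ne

Ne is in period 2, group 18; Na is in period 3, group 1; Ge is in period 4, group 14.
Across a period the outer electron is held more tightly (higher IE₁); down a group it sits in a higher shell, more shielded, and comes off more easily.
These span different periods and groups, so the two trends combine.
Ge > Na: the two effects oppose for this pair; the across-period effect wins (762 vs 496 kJ/mol).
Ne > Ge: relative to Ge, both the across-period and down-group shifts push Ne's first ionization energy up.
Approximate values (kJ/mol): Ne 2081, Na 496, Ge 762.
The lowest IE₁ among these belongs to Na.

Na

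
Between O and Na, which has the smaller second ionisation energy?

Consider each +1 ion: O⁺ still has 5 valence electrons; Na⁺ is the bare [Ne] core.
Breaking into a closed-shell core is much more expensive than removing a leftover valence electron — Na has the largest IE_2 here.
Approximate IE_2 values (kJ/mol): O 3388, Na 4562.
So the second ionization energies run O < Na.

O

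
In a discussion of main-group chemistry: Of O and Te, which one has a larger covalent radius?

Te

O is in period 2, group 16; Te is in period 5, group 16.
Atomic radius shrinks across a period as nuclear charge pulls the same shell inward, and grows down a group as new shells are added.
All are in group 16, so atomic radius increases down the group.
So Te has the larger covalent radius (Te > O).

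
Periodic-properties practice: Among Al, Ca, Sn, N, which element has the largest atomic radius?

Radius decreases left→right (rising Z_eff, same n) and increases top→bottom (higher n).
Here both period and group differ, so the two effects have to be weighed against each other.
Al > N: relative to N, both the across-period and down-group shifts push Al's atomic radius up.
Sn > Al: the two effects oppose for this pair; the down-group effect wins (140 vs 126 pm).
Ca > Sn: the two effects oppose for this pair; the across-period effect wins (171 vs 140 pm).
Approximate values (pm): N 71, Al 126, Ca 171, Sn 140.
The largest atomic radius among these belongs to Ca.

Ca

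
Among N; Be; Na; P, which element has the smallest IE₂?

IE_2 is the cost of taking one more electron from the +1 cation: N⁺ still has 4 valence electrons; Be⁺ still has 1 valence electron; Na⁺ is the bare [Ne] core; P⁺ still has 4 valence electrons.
Breaking into a closed-shell core is much more expensive than removing a leftover valence electron — Na has the largest IE_2 here.
Valence configurations: N⁺ [He]2s²2p², Be⁺ [He]2s¹, P⁺ [Ne]3s²3p².
Tabulated IE_2 (kJ/mol): N 2856, Be 1757, Na 4562, P 1907.
Overall IE_2 order: Be < P < N < Na.

Be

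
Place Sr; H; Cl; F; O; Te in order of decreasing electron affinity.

H is in period 1, group 1; O is in period 2, group 16; F is in period 2, group 17; Cl is in period 3, group 17; Sr is in period 5, group 2; Te is in period 5, group 16.
Adding an electron releases more energy for atoms nearer the top right (short of the noble gases).
Here both period and group differ, so the two effects have to be weighed against each other.
H > Sr: period and group pull opposite ways; the down-group shift dominates (73 vs 5 kJ/mol).
O > H: period and group pull opposite ways; the across-period shift dominates (141 vs 73 kJ/mol).
Te > O: this pair runs against the simple trend — see the exception note.
F > Te: relative to Te, both the across-period and down-group shifts push F's electron affinity up.
Cl > F: this pair runs against the simple trend — see the exception note.
Note the exception: Te has a higher electron affinity than O, contrary to the simple trend — O's compact 2p subshell gives strong electron–electron repulsion on the added electron.
Note the exception: Cl has a higher electron affinity than F, contrary to the simple trend — F's small 2p subshell makes the incoming electron feel strong e⁻–e⁻ repulsion, so Cl actually releases more energy on gaining an electron.
For reference (kJ/mol): H 73, O 141, F 328, Cl 349, Sr 5, Te 190.
So from highest to lowest: Cl > F > Te > O > H > Sr.

Cl, F, Te, O, H, Sr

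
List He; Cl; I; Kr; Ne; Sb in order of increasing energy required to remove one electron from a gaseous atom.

Sb, I, Cl, Kr, Ne, He

He is in period 1, group 18; Ne is in period 2, group 18; Cl is in period 3, group 17; Kr is in period 4, group 18; Sb is in period 5, group 15; I is in period 5, group 17.
IE₁ increases left→right with effective nuclear charge and decreases top→bottom as the valence shell moves farther out.
These span different periods and groups, so the two trends combine.
I > Sb: I lies to the right of Sb in period 5, so the across-period effect alone puts I higher.
Cl > I: they share group 17; the group trend gives Cl the larger value.
Kr > Cl: period and group pull opposite ways; the across-period shift dominates (1351 vs 1251 kJ/mol).
Ne > Kr: Ne sits above Kr in group 18, so the down-group effect alone puts Ne higher.
He > Ne: He sits above Ne in group 18, so the down-group effect alone puts He higher.
Approximate values (kJ/mol): He 2372, Ne 2081, Cl 1251, Kr 1351, Sb 831, I 1008.
So from lowest to highest: Sb < I < Cl < Kr < Ne < He.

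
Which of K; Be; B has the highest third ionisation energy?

The third ionization energy removes an electron from the +2 ion. For each element: K²⁺ is already 1 electron into the core; Be²⁺ is the bare [He] core; B²⁺ still has 1 valence electron.
Core electrons are held far more tightly than valence electrons, so K and Be top the IE_3 order.
Tabulated IE_3 (kJ/mol): K 4420, Be 14849, B 3660.
So the third ionization energies run B < K < Be.

Be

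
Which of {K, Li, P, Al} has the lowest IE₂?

IE_2 is the cost of taking one more electron from the +1 cation: K⁺ is the bare [Ar] core; Li⁺ is the bare [He] core; P⁺ still has 4 valence electrons; Al⁺ still has 2 valence electrons.
Breaking into a closed-shell core is much more expensive than removing a leftover valence electron — K and Li have the largest IE_2 here.
Valence configurations: P⁺ [Ne]3s²3p², Al⁺ [Ne]3s².
The numbers (kJ/mol): K 3052, Li 7298, P 1907, Al 1817.
Overall IE_2 order: Al < P < K < Li.

Al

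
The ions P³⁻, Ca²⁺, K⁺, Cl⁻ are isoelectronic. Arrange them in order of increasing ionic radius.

All of these have 18 electrons, so size is governed by nuclear charge alone: the more protons, the stronger the pull on the same electron cloud, and the smaller the ion.
Nuclear charges: Ca²⁺ (Z=20), K⁺ (Z=19), Cl⁻ (Z=17), P³⁻ (Z=15).
Smallest to largest: Ca²⁺ < K⁺ < Cl⁻ < P³⁻.

Ca²⁺ < K⁺ < Cl⁻ < P³⁻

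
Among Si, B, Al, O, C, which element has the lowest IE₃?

Al

Consider each +2 ion: Si²⁺ still has 2 valence electrons; B²⁺ still has 1 valence electron; Al²⁺ still has 1 valence electron; O²⁺ still has 4 valence electrons; C²⁺ still has 2 valence electrons.
All are still removing valence electrons, so compare the +2 ions as you would atoms: IE_3 generally rises across a period (higher Z_eff) and falls down a group (larger shell), subject to the usual subshell exceptions.
Valence configurations: Si²⁺ [Ne]3s², B²⁺ [He]2s¹, Al²⁺ [Ne]3s¹, O²⁺ [He]2s²2p², C²⁺ [He]2s².
The numbers (kJ/mol): Si 3232, B 3660, Al 2745, O 5300, C 4620.
So the third ionization energies run Al < Si < B < C < O.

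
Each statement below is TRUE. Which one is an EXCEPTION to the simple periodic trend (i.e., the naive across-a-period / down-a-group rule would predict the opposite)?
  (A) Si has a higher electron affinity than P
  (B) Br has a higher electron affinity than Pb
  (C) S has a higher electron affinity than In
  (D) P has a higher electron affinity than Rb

The general trend: electron affinity increases across a period and decreases down a group.
(A) Si (period 3, group 14) vs P (period 3, group 15): the stated order contradicts the simple trend.
(B) Br (period 4, group 17) vs Pb (period 6, group 14): the stated order agrees with the simple trend.
(C) S (period 3, group 16) vs In (period 5, group 13): the stated order agrees with the simple trend.
(D) P (period 3, group 15) vs Rb (period 5, group 1): the stated order agrees with the simple trend.
The exception is (A): adding an electron to P's half-filled 3p³ is unfavourable, so Si (3p²) has the more exothermic EA.

(A)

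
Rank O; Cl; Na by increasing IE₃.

Consider each +2 ion: O²⁺ still has 4 valence electrons; Cl²⁺ still has 5 valence electrons; Na²⁺ is already 1 electron into the core.
Pulling an electron out of a noble-gas core costs far more than removing a remaining valence electron, so Na sits at the high end of IE_3.
Valence configurations: O²⁺ [He]2s²2p², Cl²⁺ [Ne]3s²3p³.
Approximate IE_3 values (kJ/mol): O 5300, Cl 3822, Na 6910.
So the third ionization energies run Cl < O < Na.

Cl < O < Na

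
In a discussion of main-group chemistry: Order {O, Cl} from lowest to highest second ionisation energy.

Consider each +1 ion: O⁺ still has 5 valence electrons; Cl⁺ still has 6 valence electrons.
All are still removing valence electrons, so compare the +1 ions as you would atoms: IE_2 generally rises across a period (higher Z_eff) and falls down a group (larger shell), subject to the usual subshell exceptions.
Valence configurations: O⁺ [He]2s²2p³, Cl⁺ [Ne]3s²3p⁴.
The numbers (kJ/mol): O 3388, Cl 2298.
Putting it together, IE_2: Cl < O.

Cl < O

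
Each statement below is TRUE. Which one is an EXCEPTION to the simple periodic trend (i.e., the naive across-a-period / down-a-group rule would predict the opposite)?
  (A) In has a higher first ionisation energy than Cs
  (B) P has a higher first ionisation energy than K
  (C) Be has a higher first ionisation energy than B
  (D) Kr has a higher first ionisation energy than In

(C)

The general trend: first ionisation energy increases across a period and decreases down a group.
(A) In (period 5, group 13) vs Cs (period 6, group 1): the stated order agrees with the simple trend.
(B) P (period 3, group 15) vs K (period 4, group 1): the stated order agrees with the simple trend.
(C) Be (period 2, group 2) vs B (period 2, group 13): the stated order contradicts the simple trend.
(D) Kr (period 4, group 18) vs In (period 5, group 13): the stated order agrees with the simple trend.
The exception is (C): removing B's lone 2p electron is easier than breaking Be's filled 2s².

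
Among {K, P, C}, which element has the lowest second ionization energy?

P

After 1 electron has been removed, what remains? K⁺ is the bare [Ar] core; P⁺ still has 4 valence electrons; C⁺ still has 3 valence electrons.
Pulling an electron out of a noble-gas core costs far more than removing a remaining valence electron, so K sits at the high end of IE_2.
Valence configurations: P⁺ [Ne]3s²3p², C⁺ [He]2s²2p¹.
Tabulated IE_2 (kJ/mol): K 3052, P 1907, C 2353.
Overall IE_2 order: P < C < K.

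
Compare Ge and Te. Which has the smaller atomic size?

Ge

Ge is in period 4, group 14; Te is in period 5, group 16.
Moving right in a period, electrons are added to the same shell under a stronger nuclear pull, so atoms get smaller; moving down, a new shell is opened and atoms get larger.
Here both period and group differ, so the two effects have to be weighed against each other.
Te > Ge: the two effects oppose for this pair; the down-group effect wins (136 vs 121 pm).
Tabulated atomic radius (pm): Ge 121, Te 136.
So Ge has the smaller atomic size (Ge < Te).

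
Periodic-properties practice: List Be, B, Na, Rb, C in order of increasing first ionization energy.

Rb < Na < B < Be < C

First ionization energy rises across a period (greater Z_eff holds electrons more tightly) and falls down a group (valence electrons are farther from the nucleus).
Here both period and group differ, so the two effects have to be weighed against each other.
Na > Rb: they share group 1; the group trend gives Na the larger value.
B > Na: both effects reinforce here, so B is clearly the higher of the two.
Be > B: this pair runs against the simple trend — see the exception note.
C > Be: C lies to the right of Be in period 2, so the across-period effect alone puts C higher.
Note the exception: Be has a higher first ionization energy than B, contrary to the simple trend — removing B's lone 2p electron is easier than breaking Be's filled 2s².
Tabulated first ionization energy (kJ/mol): Be 900, B 801, C 1086, Na 496, Rb 403.
So from lowest to highest: Rb < Na < B < Be < C.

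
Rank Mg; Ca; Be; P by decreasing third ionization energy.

Be > Mg > Ca > P

After 2 electrons have been removed, what remains? Mg²⁺ is the bare [Ne] core; Ca²⁺ is the bare [Ar] core; Be²⁺ is the bare [He] core; P²⁺ still has 3 valence electrons.
Breaking into a closed-shell core is much more expensive than removing a leftover valence electron — Ca, Mg and Be have the largest IE_3 here.
Approximate IE_3 values (kJ/mol): Mg 7733, Ca 4912, Be 14849, P 2914.
So the third ionization energies run P < Ca < Mg < Be.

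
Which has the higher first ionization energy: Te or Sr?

Across a period the outer electron is held more tightly (higher IE₁); down a group it sits in a higher shell, more shielded, and comes off more easily.
All lie in period 5, so first ionization energy increases left to right.
So Te has the higher first ionization energy (Te > Sr).

Te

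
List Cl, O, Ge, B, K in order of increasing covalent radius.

O < B < Cl < Ge < K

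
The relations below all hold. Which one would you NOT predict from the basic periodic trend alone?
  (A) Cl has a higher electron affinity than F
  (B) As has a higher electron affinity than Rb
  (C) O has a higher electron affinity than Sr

(A)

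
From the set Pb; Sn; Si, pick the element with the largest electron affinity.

Si

Si is in period 3, group 14; Sn is in period 5, group 14; Pb is in period 6, group 14.
Atoms with high Z_eff and room in the valence shell (especially the halogens) have the most exothermic electron affinities.
All are in group 14, so electron affinity increases up the group.
The largest electron affinity among these belongs to Si.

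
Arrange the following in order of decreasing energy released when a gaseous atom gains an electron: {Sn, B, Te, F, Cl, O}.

Adding an electron releases more energy for atoms nearer the top right (short of the noble gases).
Neither a single period nor a single group — weigh both effects.
Sn > B: the two effects oppose for this pair; the across-period effect wins (107 vs 27 kJ/mol).
O > Sn: both effects reinforce here, so O is clearly the higher of the two.
Te > O: this pair runs against the simple trend — see the exception note.
F > Te: relative to Te, both the across-period and down-group shifts push F's electron affinity up.
Cl > F: this pair runs against the simple trend — see the exception note.
Note the exception: Te has a higher electron affinity than O, contrary to the simple trend — O's compact 2p subshell gives strong electron–electron repulsion on the added electron.
Note the exception: Cl has a higher electron affinity than F, contrary to the simple trend — F's small 2p subshell makes the incoming electron feel strong e⁻–e⁻ repulsion, so Cl actually releases more energy on gaining an electron.
Tabulated electron affinity (kJ/mol): B 27, O 141, F 328, Cl 349, Sn 107, Te 190.
So from highest to lowest: Cl > F > Te > O > Sn > B.

Cl, F, Te, O, Sn, B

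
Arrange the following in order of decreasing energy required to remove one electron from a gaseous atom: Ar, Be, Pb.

Ar > Be > Pb

Be is in period 2, group 2; Ar is in period 3, group 18; Pb is in period 6, group 14.
Across a period the outer electron is held more tightly (higher IE₁); down a group it sits in a higher shell, more shielded, and comes off more easily.
Here both period and group differ, so the two effects have to be weighed against each other.
Be > Pb: the two effects oppose for this pair; the down-group effect wins (900 vs 716 kJ/mol).
Ar > Be: the two effects oppose for this pair; the across-period effect wins (1521 vs 900 kJ/mol).
Approximate values (kJ/mol): Be 900, Ar 1521, Pb 716.
So from highest to lowest: Ar > Be > Pb.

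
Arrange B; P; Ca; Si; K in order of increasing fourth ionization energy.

Si < P < K < Ca < B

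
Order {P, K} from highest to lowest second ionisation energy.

K, P

After 1 electron has been removed, what remains? P⁺ still has 4 valence electrons; K⁺ is the bare [Ar] core.
Pulling an electron out of a noble-gas core costs far more than removing a remaining valence electron, so K sits at the high end of IE_2.
The numbers (kJ/mol): P 1907, K 3052.
So the second ionization energies run P < K.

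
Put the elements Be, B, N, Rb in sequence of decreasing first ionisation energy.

N > Be > B > Rb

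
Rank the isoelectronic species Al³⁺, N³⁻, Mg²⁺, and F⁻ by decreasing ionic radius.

All of these have 10 electrons, so size is governed by nuclear charge alone: the more protons, the stronger the pull on the same electron cloud, and the smaller the ion.
Nuclear charges: Al³⁺ (Z=13), Mg²⁺ (Z=12), F⁻ (Z=9), N³⁻ (Z=7).
Largest to smallest: N³⁻ > F⁻ > Mg²⁺ > Al³⁺.

N³⁻, F⁻, Mg²⁺, Al³⁺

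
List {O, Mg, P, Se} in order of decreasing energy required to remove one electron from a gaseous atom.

O > P > Se > Mg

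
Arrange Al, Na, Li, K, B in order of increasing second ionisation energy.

Al < B < K < Na < Li

IE_2 is the cost of taking one more electron from the +1 cation: Al⁺ still has 2 valence electrons; Na⁺ is the bare [Ne] core; Li⁺ is the bare [He] core; K⁺ is the bare [Ar] core; B⁺ still has 2 valence electrons.
Breaking into a closed-shell core is much more expensive than removing a leftover valence electron — K, Na and Li have the largest IE_2 here.
Valence configurations: Al⁺ [Ne]3s², B⁺ [He]2s².
Tabulated IE_2 (kJ/mol): Al 1817, Na 4562, Li 7298, K 3052, B 2427.
Putting it together, IE_2: Al < B < K < Na < Li.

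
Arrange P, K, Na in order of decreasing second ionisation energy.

Consider each +1 ion: P⁺ still has 4 valence electrons; K⁺ is the bare [Ar] core; Na⁺ is the bare [Ne] core.
Core electrons are held far more tightly than valence electrons, so K and Na top the IE_2 order.
Tabulated IE_2 (kJ/mol): P 1907, K 3052, Na 4562.
So the second ionization energies run P < K < Na.

Na > K > P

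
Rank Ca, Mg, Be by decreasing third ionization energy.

Consider each +2 ion: Ca²⁺ is the bare [Ar] core; Mg²⁺ is the bare [Ne] core; Be²⁺ is the bare [He] core.
All of these are removing an electron from a noble-gas core or deeper; the smaller core (lower principal quantum number) is held far more tightly, and within a period the higher nuclear charge binds the same core more tightly.
Tabulated IE_3 (kJ/mol): Ca 4912, Mg 7733, Be 14849.
Putting it together, IE_3: Ca < Mg < Be.

Be > Mg > Ca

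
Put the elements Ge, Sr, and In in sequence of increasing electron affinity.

Ge is in period 4, group 14; Sr is in period 5, group 2; In is in period 5, group 13.
Atoms with high Z_eff and room in the valence shell (especially the halogens) have the most exothermic electron affinities.
Here both period and group differ, so the two effects have to be weighed against each other.
In > Sr: In lies to the right of Sr in period 5, so the across-period effect alone puts In higher.
Ge > In: both effects reinforce here, so Ge is clearly the higher of the two.
For reference (kJ/mol): Ge 119, Sr 5, In 29.
So from lowest to highest: Sr < In < Ge.

Sr < In < Ge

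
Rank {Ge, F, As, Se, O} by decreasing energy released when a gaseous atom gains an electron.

F > Se > O > Ge > As

O is in period 2, group 16; F is in period 2, group 17; Ge is in period 4, group 14; As is in period 4, group 15; Se is in period 4, group 16.
Electron affinity generally becomes more exothermic across a period toward the halogens and less exothermic down a group.
These span different periods and groups, so the two trends combine.
Ge > As: this pair runs against the simple trend — see the exception note.
O > Ge: both effects reinforce here, so O is clearly the higher of the two.
Se > O: this pair runs against the simple trend — see the exception note.
F > Se: both effects reinforce here, so F is clearly the higher of the two.
Note the exception: Ge has a higher electron affinity than As, contrary to the simple trend — adding an electron to As's half-filled 4p³ is unfavourable, so Ge (4p²) has the more exothermic EA.
Note the exception: Se has a higher electron affinity than O, contrary to the simple trend — O's compact 2p subshell gives strong electron–electron repulsion on the added electron.
Approximate values (kJ/mol): O 141, F 328, Ge 119, As 78, Se 195.
So from highest to lowest: F > Se > O > Ge > As.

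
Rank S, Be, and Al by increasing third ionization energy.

Al, S, Be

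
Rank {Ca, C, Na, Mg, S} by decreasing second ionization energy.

Na > C > S > Mg > Ca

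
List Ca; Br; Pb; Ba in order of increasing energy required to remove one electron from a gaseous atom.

Ba < Ca < Pb < Br

Removing the outermost electron gets harder across a period and easier down a group.
Here both period and group differ, so the two effects have to be weighed against each other.
Ca > Ba: they share group 2; the group trend gives Ca the larger value.
Pb > Ca: period and group pull opposite ways; the across-period shift dominates (716 vs 590 kJ/mol).
Br > Pb: relative to Pb, both the across-period and down-group shifts push Br's first ionization energy up.
Tabulated first ionization energy (kJ/mol): Ca 590, Br 1140, Ba 503, Pb 716.
So from lowest to highest: Ba < Ca < Pb < Br.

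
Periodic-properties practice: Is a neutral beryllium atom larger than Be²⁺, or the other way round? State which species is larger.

Forming Be²⁺ removes 2 electrons from Be. Fewer electrons for the same nuclear charge means less shielding and a higher Z_eff on the remaining electrons, and for main-group metals the entire outer shell is lost.
A cation is smaller than its parent atom: Be²⁺ < Be.

Be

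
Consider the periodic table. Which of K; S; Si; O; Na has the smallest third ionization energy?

The third ionization energy removes an electron from the +2 ion. For each element: K²⁺ is already 1 electron into the core; S²⁺ still has 4 valence electrons; Si²⁺ still has 2 valence electrons; O²⁺ still has 4 valence electrons; Na²⁺ is already 1 electron into the core.
Usually core removal costs more than valence removal, but here the competition is close: a tightly held n=2 valence electron can cost more to remove than an n=3 core electron, so the actual values have to decide it.
Valence configurations: S²⁺ [Ne]3s²3p², Si²⁺ [Ne]3s², O²⁺ [He]2s²2p².
The numbers (kJ/mol): K 4420, S 3357, Si 3232, O 5300, Na 6910.
Putting it together, IE_3: Si < S < K < O < Na.

Si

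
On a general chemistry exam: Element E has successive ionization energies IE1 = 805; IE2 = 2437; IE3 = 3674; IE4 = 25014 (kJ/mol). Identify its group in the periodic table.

Group 13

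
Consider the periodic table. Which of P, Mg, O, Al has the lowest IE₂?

IE_2 is the cost of taking one more electron from the +1 cation: P⁺ still has 4 valence electrons; Mg⁺ still has 1 valence electron; O⁺ still has 5 valence electrons; Al⁺ still has 2 valence electrons.
All are still removing valence electrons, so compare the +1 ions as you would atoms: IE_2 generally rises across a period (higher Z_eff) and falls down a group (larger shell), subject to the usual subshell exceptions.
Valence configurations: P⁺ [Ne]3s²3p², Mg⁺ [Ne]3s¹, O⁺ [He]2s²2p³, Al⁺ [Ne]3s².
Tabulated IE_2 (kJ/mol): P 1907, Mg 1451, O 3388, Al 1817.
Putting it together, IE_2: Mg < Al < P < O.

Mg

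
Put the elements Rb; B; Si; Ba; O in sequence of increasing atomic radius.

O < B < Si < Ba < Rb

B is in period 2, group 13; O is in period 2, group 16; Si is in period 3, group 14; Rb is in period 5, group 1; Ba is in period 6, group 2.
Atomic radius shrinks across a period as nuclear charge pulls the same shell inward, and grows down a group as new shells are added.
These span different periods and groups, so the two trends combine.
B > O: both are in period 2; the period trend gives B the larger value.
Si > B: the two effects oppose for this pair; the down-group effect wins (116 vs 85 pm).
Ba > Si: both effects reinforce here, so Ba is clearly the larger of the two.
Rb > Ba: the two effects oppose for this pair; the across-period effect wins (210 vs 196 pm).
Approximate values (pm): B 85, O 63, Si 116, Rb 210, Ba 196.
So from smallest to largest: O < B < Si < Ba < Rb.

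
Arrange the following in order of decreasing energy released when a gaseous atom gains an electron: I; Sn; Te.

Sn is in period 5, group 14; Te is in period 5, group 16; I is in period 5, group 17.
Adding an electron releases more energy for atoms nearer the top right (short of the noble gases).
All lie in period 5, so electron affinity increases left to right.
So from highest to lowest: I > Te > Sn.

I, Te, Sn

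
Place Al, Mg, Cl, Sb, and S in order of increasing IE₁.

IE₁ increases left→right with effective nuclear charge and decreases top→bottom as the valence shell moves farther out.
These span different periods and groups, so the two trends combine.
Mg > Al: this pair runs against the simple trend — see the exception note.
Sb > Mg: period and group pull opposite ways; the across-period shift dominates (831 vs 738 kJ/mol).
S > Sb: relative to Sb, both the across-period and down-group shifts push S's first ionization energy up.
Cl > S: both are in period 3; the period trend gives Cl the larger value.
Note the exception: Mg has a higher first ionization energy than Al, contrary to the simple trend — Al's single 3p electron is easier to remove than one from Mg's filled 3s².
For reference (kJ/mol): Mg 738, Al 578, S 1000, Cl 1251, Sb 831.
So from lowest to highest: Al < Mg < Sb < S < Cl.

Al < Mg < Sb < S < Cl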